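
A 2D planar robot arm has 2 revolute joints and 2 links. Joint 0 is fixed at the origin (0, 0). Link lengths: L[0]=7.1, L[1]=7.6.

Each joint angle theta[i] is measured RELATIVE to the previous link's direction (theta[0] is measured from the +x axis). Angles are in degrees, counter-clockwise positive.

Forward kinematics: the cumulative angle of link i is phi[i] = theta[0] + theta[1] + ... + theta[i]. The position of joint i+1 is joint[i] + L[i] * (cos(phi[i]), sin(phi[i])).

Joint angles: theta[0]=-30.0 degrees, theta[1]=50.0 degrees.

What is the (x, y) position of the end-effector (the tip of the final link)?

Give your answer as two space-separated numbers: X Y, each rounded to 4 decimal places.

joint[0] = (0.0000, 0.0000)  (base)
link 0: phi[0] = -30 = -30 deg
  cos(-30 deg) = 0.8660, sin(-30 deg) = -0.5000
  joint[1] = (0.0000, 0.0000) + 7.1 * (0.8660, -0.5000) = (0.0000 + 6.1488, 0.0000 + -3.5500) = (6.1488, -3.5500)
link 1: phi[1] = -30 + 50 = 20 deg
  cos(20 deg) = 0.9397, sin(20 deg) = 0.3420
  joint[2] = (6.1488, -3.5500) + 7.6 * (0.9397, 0.3420) = (6.1488 + 7.1417, -3.5500 + 2.5994) = (13.2904, -0.9506)
End effector: (13.2904, -0.9506)

Answer: 13.2904 -0.9506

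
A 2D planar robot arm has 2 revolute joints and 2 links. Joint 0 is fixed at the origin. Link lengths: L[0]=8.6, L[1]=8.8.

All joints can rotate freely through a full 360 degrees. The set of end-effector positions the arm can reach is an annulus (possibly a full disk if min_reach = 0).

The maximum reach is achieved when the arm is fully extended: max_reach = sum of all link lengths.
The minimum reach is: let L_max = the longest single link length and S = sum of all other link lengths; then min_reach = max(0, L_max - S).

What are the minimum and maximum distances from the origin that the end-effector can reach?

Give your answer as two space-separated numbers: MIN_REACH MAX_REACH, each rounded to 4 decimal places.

Link lengths: [8.6, 8.8]
max_reach = 8.6 + 8.8 = 17.4
L_max = max([8.6, 8.8]) = 8.8
S (sum of others) = 17.4 - 8.8 = 8.6
min_reach = max(0, 8.8 - 8.6) = max(0, 0.2) = 0.2

Answer: 0.2000 17.4000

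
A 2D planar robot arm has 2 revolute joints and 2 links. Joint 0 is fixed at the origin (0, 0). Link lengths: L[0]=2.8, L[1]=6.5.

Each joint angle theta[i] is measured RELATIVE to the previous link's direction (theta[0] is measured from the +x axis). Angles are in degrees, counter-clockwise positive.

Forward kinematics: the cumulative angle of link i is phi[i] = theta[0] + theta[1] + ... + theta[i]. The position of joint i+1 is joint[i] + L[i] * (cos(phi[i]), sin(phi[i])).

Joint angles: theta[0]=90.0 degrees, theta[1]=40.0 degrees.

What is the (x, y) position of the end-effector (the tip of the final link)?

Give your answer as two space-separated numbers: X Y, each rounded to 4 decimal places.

Answer: -4.1781 7.7793

Derivation:
joint[0] = (0.0000, 0.0000)  (base)
link 0: phi[0] = 90 = 90 deg
  cos(90 deg) = 0.0000, sin(90 deg) = 1.0000
  joint[1] = (0.0000, 0.0000) + 2.8 * (0.0000, 1.0000) = (0.0000 + 0.0000, 0.0000 + 2.8000) = (0.0000, 2.8000)
link 1: phi[1] = 90 + 40 = 130 deg
  cos(130 deg) = -0.6428, sin(130 deg) = 0.7660
  joint[2] = (0.0000, 2.8000) + 6.5 * (-0.6428, 0.7660) = (0.0000 + -4.1781, 2.8000 + 4.9793) = (-4.1781, 7.7793)
End effector: (-4.1781, 7.7793)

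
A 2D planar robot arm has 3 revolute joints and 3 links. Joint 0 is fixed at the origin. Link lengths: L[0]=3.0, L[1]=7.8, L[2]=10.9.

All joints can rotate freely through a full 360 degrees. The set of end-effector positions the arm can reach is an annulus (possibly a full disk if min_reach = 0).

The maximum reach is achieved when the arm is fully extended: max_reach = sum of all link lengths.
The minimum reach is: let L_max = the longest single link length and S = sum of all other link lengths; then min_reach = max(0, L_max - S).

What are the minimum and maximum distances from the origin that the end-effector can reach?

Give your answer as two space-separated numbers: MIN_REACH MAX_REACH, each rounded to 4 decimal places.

Answer: 0.1000 21.7000

Derivation:
Link lengths: [3.0, 7.8, 10.9]
max_reach = 3 + 7.8 + 10.9 = 21.7
L_max = max([3.0, 7.8, 10.9]) = 10.9
S (sum of others) = 21.7 - 10.9 = 10.8
min_reach = max(0, 10.9 - 10.8) = max(0, 0.1) = 0.1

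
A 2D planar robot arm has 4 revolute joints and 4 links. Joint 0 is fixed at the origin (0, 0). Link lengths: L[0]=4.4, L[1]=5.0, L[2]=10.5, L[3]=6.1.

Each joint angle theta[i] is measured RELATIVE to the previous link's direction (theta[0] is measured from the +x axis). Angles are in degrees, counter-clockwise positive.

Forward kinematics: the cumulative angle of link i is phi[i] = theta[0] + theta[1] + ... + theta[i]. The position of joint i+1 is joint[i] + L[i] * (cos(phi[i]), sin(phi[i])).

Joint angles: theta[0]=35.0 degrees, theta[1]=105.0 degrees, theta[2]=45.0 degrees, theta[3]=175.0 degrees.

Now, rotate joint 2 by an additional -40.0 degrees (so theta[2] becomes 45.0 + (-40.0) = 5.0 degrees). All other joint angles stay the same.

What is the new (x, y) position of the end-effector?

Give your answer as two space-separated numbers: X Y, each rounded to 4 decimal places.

joint[0] = (0.0000, 0.0000)  (base)
link 0: phi[0] = 35 = 35 deg
  cos(35 deg) = 0.8192, sin(35 deg) = 0.5736
  joint[1] = (0.0000, 0.0000) + 4.4 * (0.8192, 0.5736) = (0.0000 + 3.6043, 0.0000 + 2.5237) = (3.6043, 2.5237)
link 1: phi[1] = 35 + 105 = 140 deg
  cos(140 deg) = -0.7660, sin(140 deg) = 0.6428
  joint[2] = (3.6043, 2.5237) + 5 * (-0.7660, 0.6428) = (3.6043 + -3.8302, 2.5237 + 3.2139) = (-0.2260, 5.7377)
link 2: phi[2] = 35 + 105 + 5 = 145 deg
  cos(145 deg) = -0.8192, sin(145 deg) = 0.5736
  joint[3] = (-0.2260, 5.7377) + 10.5 * (-0.8192, 0.5736) = (-0.2260 + -8.6011, 5.7377 + 6.0226) = (-8.8270, 11.7602)
link 3: phi[3] = 35 + 105 + 5 + 175 = 320 deg
  cos(320 deg) = 0.7660, sin(320 deg) = -0.6428
  joint[4] = (-8.8270, 11.7602) + 6.1 * (0.7660, -0.6428) = (-8.8270 + 4.6729, 11.7602 + -3.9210) = (-4.1542, 7.8392)
End effector: (-4.1542, 7.8392)

Answer: -4.1542 7.8392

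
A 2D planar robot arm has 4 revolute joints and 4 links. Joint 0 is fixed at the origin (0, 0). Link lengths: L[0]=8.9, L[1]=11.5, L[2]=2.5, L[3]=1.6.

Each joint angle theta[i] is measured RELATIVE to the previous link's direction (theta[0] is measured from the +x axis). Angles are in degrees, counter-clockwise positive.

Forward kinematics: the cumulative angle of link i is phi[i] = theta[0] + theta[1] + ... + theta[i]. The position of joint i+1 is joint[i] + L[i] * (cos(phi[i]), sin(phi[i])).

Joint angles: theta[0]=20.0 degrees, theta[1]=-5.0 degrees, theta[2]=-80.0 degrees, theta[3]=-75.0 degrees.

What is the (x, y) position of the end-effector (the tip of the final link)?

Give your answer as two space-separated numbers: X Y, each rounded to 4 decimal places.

Answer: 19.3023 2.7262

Derivation:
joint[0] = (0.0000, 0.0000)  (base)
link 0: phi[0] = 20 = 20 deg
  cos(20 deg) = 0.9397, sin(20 deg) = 0.3420
  joint[1] = (0.0000, 0.0000) + 8.9 * (0.9397, 0.3420) = (0.0000 + 8.3633, 0.0000 + 3.0440) = (8.3633, 3.0440)
link 1: phi[1] = 20 + -5 = 15 deg
  cos(15 deg) = 0.9659, sin(15 deg) = 0.2588
  joint[2] = (8.3633, 3.0440) + 11.5 * (0.9659, 0.2588) = (8.3633 + 11.1081, 3.0440 + 2.9764) = (19.4714, 6.0204)
link 2: phi[2] = 20 + -5 + -80 = -65 deg
  cos(-65 deg) = 0.4226, sin(-65 deg) = -0.9063
  joint[3] = (19.4714, 6.0204) + 2.5 * (0.4226, -0.9063) = (19.4714 + 1.0565, 6.0204 + -2.2658) = (20.5280, 3.7546)
link 3: phi[3] = 20 + -5 + -80 + -75 = -140 deg
  cos(-140 deg) = -0.7660, sin(-140 deg) = -0.6428
  joint[4] = (20.5280, 3.7546) + 1.6 * (-0.7660, -0.6428) = (20.5280 + -1.2257, 3.7546 + -1.0285) = (19.3023, 2.7262)
End effector: (19.3023, 2.7262)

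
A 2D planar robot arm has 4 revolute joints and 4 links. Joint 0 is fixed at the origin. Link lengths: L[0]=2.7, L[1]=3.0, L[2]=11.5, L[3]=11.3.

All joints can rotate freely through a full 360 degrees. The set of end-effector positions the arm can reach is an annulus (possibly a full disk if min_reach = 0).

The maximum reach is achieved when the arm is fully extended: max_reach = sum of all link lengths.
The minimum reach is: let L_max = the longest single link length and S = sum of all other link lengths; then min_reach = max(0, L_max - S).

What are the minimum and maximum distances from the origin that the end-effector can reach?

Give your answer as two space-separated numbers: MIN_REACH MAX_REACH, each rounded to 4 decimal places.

Link lengths: [2.7, 3.0, 11.5, 11.3]
max_reach = 2.7 + 3 + 11.5 + 11.3 = 28.5
L_max = max([2.7, 3.0, 11.5, 11.3]) = 11.5
S (sum of others) = 28.5 - 11.5 = 17
min_reach = max(0, 11.5 - 17) = max(0, -5.5) = 0

Answer: 0.0000 28.5000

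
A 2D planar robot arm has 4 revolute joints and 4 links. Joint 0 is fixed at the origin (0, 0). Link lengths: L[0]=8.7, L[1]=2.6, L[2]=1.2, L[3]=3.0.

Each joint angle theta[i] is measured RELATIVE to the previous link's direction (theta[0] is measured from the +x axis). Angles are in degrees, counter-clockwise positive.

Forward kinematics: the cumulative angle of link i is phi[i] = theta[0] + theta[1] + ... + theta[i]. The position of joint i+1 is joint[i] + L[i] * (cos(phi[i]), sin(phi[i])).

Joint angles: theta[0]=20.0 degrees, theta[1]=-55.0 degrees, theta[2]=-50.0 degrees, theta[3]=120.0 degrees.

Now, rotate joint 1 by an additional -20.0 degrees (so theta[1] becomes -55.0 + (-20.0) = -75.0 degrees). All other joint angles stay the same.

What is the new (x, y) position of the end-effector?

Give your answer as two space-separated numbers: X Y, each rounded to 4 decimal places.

joint[0] = (0.0000, 0.0000)  (base)
link 0: phi[0] = 20 = 20 deg
  cos(20 deg) = 0.9397, sin(20 deg) = 0.3420
  joint[1] = (0.0000, 0.0000) + 8.7 * (0.9397, 0.3420) = (0.0000 + 8.1753, 0.0000 + 2.9756) = (8.1753, 2.9756)
link 1: phi[1] = 20 + -75 = -55 deg
  cos(-55 deg) = 0.5736, sin(-55 deg) = -0.8192
  joint[2] = (8.1753, 2.9756) + 2.6 * (0.5736, -0.8192) = (8.1753 + 1.4913, 2.9756 + -2.1298) = (9.6666, 0.8458)
link 2: phi[2] = 20 + -75 + -50 = -105 deg
  cos(-105 deg) = -0.2588, sin(-105 deg) = -0.9659
  joint[3] = (9.6666, 0.8458) + 1.2 * (-0.2588, -0.9659) = (9.6666 + -0.3106, 0.8458 + -1.1591) = (9.3560, -0.3133)
link 3: phi[3] = 20 + -75 + -50 + 120 = 15 deg
  cos(15 deg) = 0.9659, sin(15 deg) = 0.2588
  joint[4] = (9.3560, -0.3133) + 3 * (0.9659, 0.2588) = (9.3560 + 2.8978, -0.3133 + 0.7765) = (12.2538, 0.4631)
End effector: (12.2538, 0.4631)

Answer: 12.2538 0.4631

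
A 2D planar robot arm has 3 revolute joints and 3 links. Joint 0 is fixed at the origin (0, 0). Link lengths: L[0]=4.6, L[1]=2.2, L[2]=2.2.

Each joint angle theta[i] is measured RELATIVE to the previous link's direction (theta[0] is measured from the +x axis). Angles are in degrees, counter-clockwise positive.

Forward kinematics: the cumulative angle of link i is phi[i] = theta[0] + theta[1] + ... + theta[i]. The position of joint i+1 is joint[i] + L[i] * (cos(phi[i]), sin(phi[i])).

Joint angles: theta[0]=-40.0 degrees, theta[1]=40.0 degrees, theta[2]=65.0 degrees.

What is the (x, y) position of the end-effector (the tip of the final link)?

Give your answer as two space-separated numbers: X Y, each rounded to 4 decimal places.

joint[0] = (0.0000, 0.0000)  (base)
link 0: phi[0] = -40 = -40 deg
  cos(-40 deg) = 0.7660, sin(-40 deg) = -0.6428
  joint[1] = (0.0000, 0.0000) + 4.6 * (0.7660, -0.6428) = (0.0000 + 3.5238, 0.0000 + -2.9568) = (3.5238, -2.9568)
link 1: phi[1] = -40 + 40 = 0 deg
  cos(0 deg) = 1.0000, sin(0 deg) = 0.0000
  joint[2] = (3.5238, -2.9568) + 2.2 * (1.0000, 0.0000) = (3.5238 + 2.2000, -2.9568 + 0.0000) = (5.7238, -2.9568)
link 2: phi[2] = -40 + 40 + 65 = 65 deg
  cos(65 deg) = 0.4226, sin(65 deg) = 0.9063
  joint[3] = (5.7238, -2.9568) + 2.2 * (0.4226, 0.9063) = (5.7238 + 0.9298, -2.9568 + 1.9939) = (6.6536, -0.9629)
End effector: (6.6536, -0.9629)

Answer: 6.6536 -0.9629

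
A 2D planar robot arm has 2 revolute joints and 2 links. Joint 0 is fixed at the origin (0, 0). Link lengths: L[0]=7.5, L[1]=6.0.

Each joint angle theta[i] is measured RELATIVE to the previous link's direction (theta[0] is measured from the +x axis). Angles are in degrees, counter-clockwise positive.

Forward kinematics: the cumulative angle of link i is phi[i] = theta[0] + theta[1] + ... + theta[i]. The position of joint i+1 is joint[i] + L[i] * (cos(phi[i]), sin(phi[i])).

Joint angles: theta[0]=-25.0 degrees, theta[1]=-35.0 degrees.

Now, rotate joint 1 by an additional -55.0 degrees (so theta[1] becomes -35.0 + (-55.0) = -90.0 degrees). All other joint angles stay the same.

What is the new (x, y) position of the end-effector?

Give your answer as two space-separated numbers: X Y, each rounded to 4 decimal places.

Answer: 4.2616 -8.6075

Derivation:
joint[0] = (0.0000, 0.0000)  (base)
link 0: phi[0] = -25 = -25 deg
  cos(-25 deg) = 0.9063, sin(-25 deg) = -0.4226
  joint[1] = (0.0000, 0.0000) + 7.5 * (0.9063, -0.4226) = (0.0000 + 6.7973, 0.0000 + -3.1696) = (6.7973, -3.1696)
link 1: phi[1] = -25 + -90 = -115 deg
  cos(-115 deg) = -0.4226, sin(-115 deg) = -0.9063
  joint[2] = (6.7973, -3.1696) + 6 * (-0.4226, -0.9063) = (6.7973 + -2.5357, -3.1696 + -5.4378) = (4.2616, -8.6075)
End effector: (4.2616, -8.6075)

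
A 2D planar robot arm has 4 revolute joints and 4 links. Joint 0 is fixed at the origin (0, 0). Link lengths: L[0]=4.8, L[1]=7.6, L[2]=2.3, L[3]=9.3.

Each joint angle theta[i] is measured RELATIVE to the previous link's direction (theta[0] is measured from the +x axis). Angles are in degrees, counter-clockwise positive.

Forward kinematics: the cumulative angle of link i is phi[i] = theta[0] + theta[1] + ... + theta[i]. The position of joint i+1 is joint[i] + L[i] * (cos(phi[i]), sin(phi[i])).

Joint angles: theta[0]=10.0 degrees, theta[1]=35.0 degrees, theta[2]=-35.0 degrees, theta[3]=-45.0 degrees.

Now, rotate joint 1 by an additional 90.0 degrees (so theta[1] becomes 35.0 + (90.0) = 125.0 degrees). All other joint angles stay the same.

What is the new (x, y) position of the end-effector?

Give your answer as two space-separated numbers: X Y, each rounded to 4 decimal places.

Answer: 4.2879 16.0907

Derivation:
joint[0] = (0.0000, 0.0000)  (base)
link 0: phi[0] = 10 = 10 deg
  cos(10 deg) = 0.9848, sin(10 deg) = 0.1736
  joint[1] = (0.0000, 0.0000) + 4.8 * (0.9848, 0.1736) = (0.0000 + 4.7271, 0.0000 + 0.8335) = (4.7271, 0.8335)
link 1: phi[1] = 10 + 125 = 135 deg
  cos(135 deg) = -0.7071, sin(135 deg) = 0.7071
  joint[2] = (4.7271, 0.8335) + 7.6 * (-0.7071, 0.7071) = (4.7271 + -5.3740, 0.8335 + 5.3740) = (-0.6469, 6.2075)
link 2: phi[2] = 10 + 125 + -35 = 100 deg
  cos(100 deg) = -0.1736, sin(100 deg) = 0.9848
  joint[3] = (-0.6469, 6.2075) + 2.3 * (-0.1736, 0.9848) = (-0.6469 + -0.3994, 6.2075 + 2.2651) = (-1.0463, 8.4726)
link 3: phi[3] = 10 + 125 + -35 + -45 = 55 deg
  cos(55 deg) = 0.5736, sin(55 deg) = 0.8192
  joint[4] = (-1.0463, 8.4726) + 9.3 * (0.5736, 0.8192) = (-1.0463 + 5.3343, 8.4726 + 7.6181) = (4.2879, 16.0907)
End effector: (4.2879, 16.0907)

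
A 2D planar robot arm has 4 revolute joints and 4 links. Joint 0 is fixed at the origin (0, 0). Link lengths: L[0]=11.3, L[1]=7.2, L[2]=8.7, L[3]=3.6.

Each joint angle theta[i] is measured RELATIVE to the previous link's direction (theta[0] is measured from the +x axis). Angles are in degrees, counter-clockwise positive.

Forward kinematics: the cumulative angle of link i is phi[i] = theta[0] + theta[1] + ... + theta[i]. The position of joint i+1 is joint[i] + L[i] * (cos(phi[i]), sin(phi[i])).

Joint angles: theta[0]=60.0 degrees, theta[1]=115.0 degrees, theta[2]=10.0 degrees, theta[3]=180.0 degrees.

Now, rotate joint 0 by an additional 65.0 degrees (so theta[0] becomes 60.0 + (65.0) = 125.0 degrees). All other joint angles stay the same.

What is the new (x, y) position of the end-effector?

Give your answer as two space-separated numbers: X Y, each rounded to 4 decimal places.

Answer: -11.8257 -1.7714

Derivation:
joint[0] = (0.0000, 0.0000)  (base)
link 0: phi[0] = 125 = 125 deg
  cos(125 deg) = -0.5736, sin(125 deg) = 0.8192
  joint[1] = (0.0000, 0.0000) + 11.3 * (-0.5736, 0.8192) = (0.0000 + -6.4814, 0.0000 + 9.2564) = (-6.4814, 9.2564)
link 1: phi[1] = 125 + 115 = 240 deg
  cos(240 deg) = -0.5000, sin(240 deg) = -0.8660
  joint[2] = (-6.4814, 9.2564) + 7.2 * (-0.5000, -0.8660) = (-6.4814 + -3.6000, 9.2564 + -6.2354) = (-10.0814, 3.0210)
link 2: phi[2] = 125 + 115 + 10 = 250 deg
  cos(250 deg) = -0.3420, sin(250 deg) = -0.9397
  joint[3] = (-10.0814, 3.0210) + 8.7 * (-0.3420, -0.9397) = (-10.0814 + -2.9756, 3.0210 + -8.1753) = (-13.0570, -5.1543)
link 3: phi[3] = 125 + 115 + 10 + 180 = 430 deg
  cos(430 deg) = 0.3420, sin(430 deg) = 0.9397
  joint[4] = (-13.0570, -5.1543) + 3.6 * (0.3420, 0.9397) = (-13.0570 + 1.2313, -5.1543 + 3.3829) = (-11.8257, -1.7714)
End effector: (-11.8257, -1.7714)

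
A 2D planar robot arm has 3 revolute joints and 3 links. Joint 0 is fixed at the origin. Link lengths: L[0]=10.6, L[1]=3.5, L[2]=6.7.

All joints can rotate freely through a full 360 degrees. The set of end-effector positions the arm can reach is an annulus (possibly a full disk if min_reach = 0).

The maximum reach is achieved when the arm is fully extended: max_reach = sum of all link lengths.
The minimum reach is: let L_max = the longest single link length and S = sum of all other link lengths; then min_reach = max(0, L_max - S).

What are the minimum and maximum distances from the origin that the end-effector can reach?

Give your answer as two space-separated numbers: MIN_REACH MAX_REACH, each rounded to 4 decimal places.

Link lengths: [10.6, 3.5, 6.7]
max_reach = 10.6 + 3.5 + 6.7 = 20.8
L_max = max([10.6, 3.5, 6.7]) = 10.6
S (sum of others) = 20.8 - 10.6 = 10.2
min_reach = max(0, 10.6 - 10.2) = max(0, 0.4) = 0.4

Answer: 0.4000 20.8000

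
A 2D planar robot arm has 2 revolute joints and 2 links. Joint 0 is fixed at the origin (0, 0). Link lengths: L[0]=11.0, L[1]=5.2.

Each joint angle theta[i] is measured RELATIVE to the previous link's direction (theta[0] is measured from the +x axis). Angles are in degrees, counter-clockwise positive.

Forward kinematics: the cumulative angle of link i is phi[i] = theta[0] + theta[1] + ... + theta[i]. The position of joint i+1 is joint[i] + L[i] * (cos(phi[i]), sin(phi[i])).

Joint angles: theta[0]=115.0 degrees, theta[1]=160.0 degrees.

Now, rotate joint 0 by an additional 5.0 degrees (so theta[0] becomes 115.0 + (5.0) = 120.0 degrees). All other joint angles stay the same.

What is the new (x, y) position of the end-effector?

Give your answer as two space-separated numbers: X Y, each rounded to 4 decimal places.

joint[0] = (0.0000, 0.0000)  (base)
link 0: phi[0] = 120 = 120 deg
  cos(120 deg) = -0.5000, sin(120 deg) = 0.8660
  joint[1] = (0.0000, 0.0000) + 11 * (-0.5000, 0.8660) = (0.0000 + -5.5000, 0.0000 + 9.5263) = (-5.5000, 9.5263)
link 1: phi[1] = 120 + 160 = 280 deg
  cos(280 deg) = 0.1736, sin(280 deg) = -0.9848
  joint[2] = (-5.5000, 9.5263) + 5.2 * (0.1736, -0.9848) = (-5.5000 + 0.9030, 9.5263 + -5.1210) = (-4.5970, 4.4053)
End effector: (-4.5970, 4.4053)

Answer: -4.5970 4.4053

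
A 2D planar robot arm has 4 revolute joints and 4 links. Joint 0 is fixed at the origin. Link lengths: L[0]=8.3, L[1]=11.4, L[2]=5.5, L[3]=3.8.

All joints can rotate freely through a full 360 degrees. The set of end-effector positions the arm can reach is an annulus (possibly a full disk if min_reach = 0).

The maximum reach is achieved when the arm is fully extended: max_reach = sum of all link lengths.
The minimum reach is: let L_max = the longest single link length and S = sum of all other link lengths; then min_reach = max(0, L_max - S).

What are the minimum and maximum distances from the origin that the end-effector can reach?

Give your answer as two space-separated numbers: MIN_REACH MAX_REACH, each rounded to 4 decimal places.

Link lengths: [8.3, 11.4, 5.5, 3.8]
max_reach = 8.3 + 11.4 + 5.5 + 3.8 = 29
L_max = max([8.3, 11.4, 5.5, 3.8]) = 11.4
S (sum of others) = 29 - 11.4 = 17.6
min_reach = max(0, 11.4 - 17.6) = max(0, -6.2) = 0

Answer: 0.0000 29.0000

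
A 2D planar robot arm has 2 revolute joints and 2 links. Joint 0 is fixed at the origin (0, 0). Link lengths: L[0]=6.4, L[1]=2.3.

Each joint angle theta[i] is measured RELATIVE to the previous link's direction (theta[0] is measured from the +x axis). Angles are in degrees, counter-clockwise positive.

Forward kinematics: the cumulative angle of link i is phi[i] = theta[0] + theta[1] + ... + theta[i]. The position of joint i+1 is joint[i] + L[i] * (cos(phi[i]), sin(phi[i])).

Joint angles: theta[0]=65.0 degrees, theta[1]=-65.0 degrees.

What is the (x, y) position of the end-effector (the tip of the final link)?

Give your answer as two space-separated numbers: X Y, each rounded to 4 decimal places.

joint[0] = (0.0000, 0.0000)  (base)
link 0: phi[0] = 65 = 65 deg
  cos(65 deg) = 0.4226, sin(65 deg) = 0.9063
  joint[1] = (0.0000, 0.0000) + 6.4 * (0.4226, 0.9063) = (0.0000 + 2.7048, 0.0000 + 5.8004) = (2.7048, 5.8004)
link 1: phi[1] = 65 + -65 = 0 deg
  cos(0 deg) = 1.0000, sin(0 deg) = 0.0000
  joint[2] = (2.7048, 5.8004) + 2.3 * (1.0000, 0.0000) = (2.7048 + 2.3000, 5.8004 + 0.0000) = (5.0048, 5.8004)
End effector: (5.0048, 5.8004)

Answer: 5.0048 5.8004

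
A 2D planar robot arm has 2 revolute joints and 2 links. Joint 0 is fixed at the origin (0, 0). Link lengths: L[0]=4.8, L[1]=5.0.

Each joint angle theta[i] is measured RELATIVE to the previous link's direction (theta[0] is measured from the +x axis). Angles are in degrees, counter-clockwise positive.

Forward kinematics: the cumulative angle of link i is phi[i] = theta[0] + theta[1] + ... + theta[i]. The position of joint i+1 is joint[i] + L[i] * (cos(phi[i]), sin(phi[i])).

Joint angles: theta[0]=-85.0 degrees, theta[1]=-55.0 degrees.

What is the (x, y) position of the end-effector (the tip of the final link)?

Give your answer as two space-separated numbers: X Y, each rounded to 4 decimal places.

joint[0] = (0.0000, 0.0000)  (base)
link 0: phi[0] = -85 = -85 deg
  cos(-85 deg) = 0.0872, sin(-85 deg) = -0.9962
  joint[1] = (0.0000, 0.0000) + 4.8 * (0.0872, -0.9962) = (0.0000 + 0.4183, 0.0000 + -4.7817) = (0.4183, -4.7817)
link 1: phi[1] = -85 + -55 = -140 deg
  cos(-140 deg) = -0.7660, sin(-140 deg) = -0.6428
  joint[2] = (0.4183, -4.7817) + 5 * (-0.7660, -0.6428) = (0.4183 + -3.8302, -4.7817 + -3.2139) = (-3.4119, -7.9957)
End effector: (-3.4119, -7.9957)

Answer: -3.4119 -7.9957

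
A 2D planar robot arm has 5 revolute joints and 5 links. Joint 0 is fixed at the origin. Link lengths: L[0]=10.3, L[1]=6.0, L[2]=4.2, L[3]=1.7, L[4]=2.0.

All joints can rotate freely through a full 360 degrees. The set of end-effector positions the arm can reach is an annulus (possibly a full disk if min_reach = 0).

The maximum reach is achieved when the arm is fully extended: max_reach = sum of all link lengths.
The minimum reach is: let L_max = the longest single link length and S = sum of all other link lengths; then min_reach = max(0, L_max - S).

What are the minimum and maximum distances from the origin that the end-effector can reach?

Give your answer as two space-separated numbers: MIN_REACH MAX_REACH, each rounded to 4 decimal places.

Link lengths: [10.3, 6.0, 4.2, 1.7, 2.0]
max_reach = 10.3 + 6 + 4.2 + 1.7 + 2 = 24.2
L_max = max([10.3, 6.0, 4.2, 1.7, 2.0]) = 10.3
S (sum of others) = 24.2 - 10.3 = 13.9
min_reach = max(0, 10.3 - 13.9) = max(0, -3.6) = 0

Answer: 0.0000 24.2000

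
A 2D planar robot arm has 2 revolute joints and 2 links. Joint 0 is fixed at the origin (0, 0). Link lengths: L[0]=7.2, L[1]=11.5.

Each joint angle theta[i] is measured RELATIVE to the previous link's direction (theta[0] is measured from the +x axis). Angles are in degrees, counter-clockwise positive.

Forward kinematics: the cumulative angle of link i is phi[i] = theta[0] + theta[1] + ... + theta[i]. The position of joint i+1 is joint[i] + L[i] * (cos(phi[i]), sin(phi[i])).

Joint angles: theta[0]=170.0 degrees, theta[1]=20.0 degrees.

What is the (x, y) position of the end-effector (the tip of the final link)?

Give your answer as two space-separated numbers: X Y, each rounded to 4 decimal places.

Answer: -18.4159 -0.7467

Derivation:
joint[0] = (0.0000, 0.0000)  (base)
link 0: phi[0] = 170 = 170 deg
  cos(170 deg) = -0.9848, sin(170 deg) = 0.1736
  joint[1] = (0.0000, 0.0000) + 7.2 * (-0.9848, 0.1736) = (0.0000 + -7.0906, 0.0000 + 1.2503) = (-7.0906, 1.2503)
link 1: phi[1] = 170 + 20 = 190 deg
  cos(190 deg) = -0.9848, sin(190 deg) = -0.1736
  joint[2] = (-7.0906, 1.2503) + 11.5 * (-0.9848, -0.1736) = (-7.0906 + -11.3253, 1.2503 + -1.9970) = (-18.4159, -0.7467)
End effector: (-18.4159, -0.7467)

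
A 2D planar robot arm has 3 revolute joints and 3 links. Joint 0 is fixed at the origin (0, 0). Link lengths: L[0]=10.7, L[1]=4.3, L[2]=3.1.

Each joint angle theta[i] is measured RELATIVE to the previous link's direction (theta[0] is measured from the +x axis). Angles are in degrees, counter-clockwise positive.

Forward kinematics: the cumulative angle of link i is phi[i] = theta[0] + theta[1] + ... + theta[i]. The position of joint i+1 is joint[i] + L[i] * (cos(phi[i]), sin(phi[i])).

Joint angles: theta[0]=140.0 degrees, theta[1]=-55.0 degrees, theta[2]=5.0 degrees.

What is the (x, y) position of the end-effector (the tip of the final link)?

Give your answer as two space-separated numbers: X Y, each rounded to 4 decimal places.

joint[0] = (0.0000, 0.0000)  (base)
link 0: phi[0] = 140 = 140 deg
  cos(140 deg) = -0.7660, sin(140 deg) = 0.6428
  joint[1] = (0.0000, 0.0000) + 10.7 * (-0.7660, 0.6428) = (0.0000 + -8.1967, 0.0000 + 6.8778) = (-8.1967, 6.8778)
link 1: phi[1] = 140 + -55 = 85 deg
  cos(85 deg) = 0.0872, sin(85 deg) = 0.9962
  joint[2] = (-8.1967, 6.8778) + 4.3 * (0.0872, 0.9962) = (-8.1967 + 0.3748, 6.8778 + 4.2836) = (-7.8219, 11.1615)
link 2: phi[2] = 140 + -55 + 5 = 90 deg
  cos(90 deg) = 0.0000, sin(90 deg) = 1.0000
  joint[3] = (-7.8219, 11.1615) + 3.1 * (0.0000, 1.0000) = (-7.8219 + 0.0000, 11.1615 + 3.1000) = (-7.8219, 14.2615)
End effector: (-7.8219, 14.2615)

Answer: -7.8219 14.2615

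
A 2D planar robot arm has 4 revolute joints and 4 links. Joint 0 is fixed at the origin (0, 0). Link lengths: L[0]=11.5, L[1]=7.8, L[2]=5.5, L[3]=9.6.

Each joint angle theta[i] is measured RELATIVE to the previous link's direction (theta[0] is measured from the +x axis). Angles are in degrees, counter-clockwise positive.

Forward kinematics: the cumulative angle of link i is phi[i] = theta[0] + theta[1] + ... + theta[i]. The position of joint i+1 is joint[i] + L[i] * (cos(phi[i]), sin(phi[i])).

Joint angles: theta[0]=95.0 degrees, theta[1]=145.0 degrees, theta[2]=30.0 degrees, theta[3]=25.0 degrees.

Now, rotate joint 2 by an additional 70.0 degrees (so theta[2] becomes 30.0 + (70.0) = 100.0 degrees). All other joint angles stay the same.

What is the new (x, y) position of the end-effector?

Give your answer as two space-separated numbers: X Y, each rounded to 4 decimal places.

joint[0] = (0.0000, 0.0000)  (base)
link 0: phi[0] = 95 = 95 deg
  cos(95 deg) = -0.0872, sin(95 deg) = 0.9962
  joint[1] = (0.0000, 0.0000) + 11.5 * (-0.0872, 0.9962) = (0.0000 + -1.0023, 0.0000 + 11.4562) = (-1.0023, 11.4562)
link 1: phi[1] = 95 + 145 = 240 deg
  cos(240 deg) = -0.5000, sin(240 deg) = -0.8660
  joint[2] = (-1.0023, 11.4562) + 7.8 * (-0.5000, -0.8660) = (-1.0023 + -3.9000, 11.4562 + -6.7550) = (-4.9023, 4.7012)
link 2: phi[2] = 95 + 145 + 100 = 340 deg
  cos(340 deg) = 0.9397, sin(340 deg) = -0.3420
  joint[3] = (-4.9023, 4.7012) + 5.5 * (0.9397, -0.3420) = (-4.9023 + 5.1683, 4.7012 + -1.8811) = (0.2660, 2.8201)
link 3: phi[3] = 95 + 145 + 100 + 25 = 365 deg
  cos(365 deg) = 0.9962, sin(365 deg) = 0.0872
  joint[4] = (0.2660, 2.8201) + 9.6 * (0.9962, 0.0872) = (0.2660 + 9.5635, 2.8201 + 0.8367) = (9.8295, 3.6568)
End effector: (9.8295, 3.6568)

Answer: 9.8295 3.6568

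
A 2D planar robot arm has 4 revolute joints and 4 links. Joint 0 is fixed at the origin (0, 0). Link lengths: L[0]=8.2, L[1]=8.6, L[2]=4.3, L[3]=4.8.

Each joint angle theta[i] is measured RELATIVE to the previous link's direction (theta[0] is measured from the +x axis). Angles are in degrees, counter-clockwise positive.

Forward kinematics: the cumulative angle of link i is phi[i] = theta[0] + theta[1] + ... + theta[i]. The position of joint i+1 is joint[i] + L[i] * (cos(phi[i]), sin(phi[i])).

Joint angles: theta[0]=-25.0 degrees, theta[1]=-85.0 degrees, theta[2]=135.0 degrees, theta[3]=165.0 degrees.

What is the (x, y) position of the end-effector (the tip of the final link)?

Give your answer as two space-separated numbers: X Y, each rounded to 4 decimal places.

joint[0] = (0.0000, 0.0000)  (base)
link 0: phi[0] = -25 = -25 deg
  cos(-25 deg) = 0.9063, sin(-25 deg) = -0.4226
  joint[1] = (0.0000, 0.0000) + 8.2 * (0.9063, -0.4226) = (0.0000 + 7.4317, 0.0000 + -3.4655) = (7.4317, -3.4655)
link 1: phi[1] = -25 + -85 = -110 deg
  cos(-110 deg) = -0.3420, sin(-110 deg) = -0.9397
  joint[2] = (7.4317, -3.4655) + 8.6 * (-0.3420, -0.9397) = (7.4317 + -2.9414, -3.4655 + -8.0814) = (4.4904, -11.5468)
link 2: phi[2] = -25 + -85 + 135 = 25 deg
  cos(25 deg) = 0.9063, sin(25 deg) = 0.4226
  joint[3] = (4.4904, -11.5468) + 4.3 * (0.9063, 0.4226) = (4.4904 + 3.8971, -11.5468 + 1.8173) = (8.3875, -9.7296)
link 3: phi[3] = -25 + -85 + 135 + 165 = 190 deg
  cos(190 deg) = -0.9848, sin(190 deg) = -0.1736
  joint[4] = (8.3875, -9.7296) + 4.8 * (-0.9848, -0.1736) = (8.3875 + -4.7271, -9.7296 + -0.8335) = (3.6604, -10.5631)
End effector: (3.6604, -10.5631)

Answer: 3.6604 -10.5631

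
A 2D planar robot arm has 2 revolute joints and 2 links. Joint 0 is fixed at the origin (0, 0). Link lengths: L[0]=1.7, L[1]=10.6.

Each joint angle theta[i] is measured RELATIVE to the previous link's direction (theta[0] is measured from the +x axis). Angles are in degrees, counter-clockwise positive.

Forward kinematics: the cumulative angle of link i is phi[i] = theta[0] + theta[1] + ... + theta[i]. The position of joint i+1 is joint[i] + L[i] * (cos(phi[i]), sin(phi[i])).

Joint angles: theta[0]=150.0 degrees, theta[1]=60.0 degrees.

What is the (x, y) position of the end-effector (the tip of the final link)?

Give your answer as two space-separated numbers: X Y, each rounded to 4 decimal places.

joint[0] = (0.0000, 0.0000)  (base)
link 0: phi[0] = 150 = 150 deg
  cos(150 deg) = -0.8660, sin(150 deg) = 0.5000
  joint[1] = (0.0000, 0.0000) + 1.7 * (-0.8660, 0.5000) = (0.0000 + -1.4722, 0.0000 + 0.8500) = (-1.4722, 0.8500)
link 1: phi[1] = 150 + 60 = 210 deg
  cos(210 deg) = -0.8660, sin(210 deg) = -0.5000
  joint[2] = (-1.4722, 0.8500) + 10.6 * (-0.8660, -0.5000) = (-1.4722 + -9.1799, 0.8500 + -5.3000) = (-10.6521, -4.4500)
End effector: (-10.6521, -4.4500)

Answer: -10.6521 -4.4500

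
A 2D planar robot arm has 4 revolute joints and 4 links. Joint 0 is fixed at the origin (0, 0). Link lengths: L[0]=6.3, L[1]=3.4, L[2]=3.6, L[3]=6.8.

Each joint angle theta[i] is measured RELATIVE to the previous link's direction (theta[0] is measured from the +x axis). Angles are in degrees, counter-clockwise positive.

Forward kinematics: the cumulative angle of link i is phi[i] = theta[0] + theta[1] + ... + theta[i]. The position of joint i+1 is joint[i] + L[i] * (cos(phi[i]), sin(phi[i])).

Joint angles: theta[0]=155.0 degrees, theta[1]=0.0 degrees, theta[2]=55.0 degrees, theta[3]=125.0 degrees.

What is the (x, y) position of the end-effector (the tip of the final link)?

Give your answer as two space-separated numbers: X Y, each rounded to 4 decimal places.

joint[0] = (0.0000, 0.0000)  (base)
link 0: phi[0] = 155 = 155 deg
  cos(155 deg) = -0.9063, sin(155 deg) = 0.4226
  joint[1] = (0.0000, 0.0000) + 6.3 * (-0.9063, 0.4226) = (0.0000 + -5.7097, 0.0000 + 2.6625) = (-5.7097, 2.6625)
link 1: phi[1] = 155 + 0 = 155 deg
  cos(155 deg) = -0.9063, sin(155 deg) = 0.4226
  joint[2] = (-5.7097, 2.6625) + 3.4 * (-0.9063, 0.4226) = (-5.7097 + -3.0814, 2.6625 + 1.4369) = (-8.7912, 4.0994)
link 2: phi[2] = 155 + 0 + 55 = 210 deg
  cos(210 deg) = -0.8660, sin(210 deg) = -0.5000
  joint[3] = (-8.7912, 4.0994) + 3.6 * (-0.8660, -0.5000) = (-8.7912 + -3.1177, 4.0994 + -1.8000) = (-11.9089, 2.2994)
link 3: phi[3] = 155 + 0 + 55 + 125 = 335 deg
  cos(335 deg) = 0.9063, sin(335 deg) = -0.4226
  joint[4] = (-11.9089, 2.2994) + 6.8 * (0.9063, -0.4226) = (-11.9089 + 6.1629, 2.2994 + -2.8738) = (-5.7460, -0.5744)
End effector: (-5.7460, -0.5744)

Answer: -5.7460 -0.5744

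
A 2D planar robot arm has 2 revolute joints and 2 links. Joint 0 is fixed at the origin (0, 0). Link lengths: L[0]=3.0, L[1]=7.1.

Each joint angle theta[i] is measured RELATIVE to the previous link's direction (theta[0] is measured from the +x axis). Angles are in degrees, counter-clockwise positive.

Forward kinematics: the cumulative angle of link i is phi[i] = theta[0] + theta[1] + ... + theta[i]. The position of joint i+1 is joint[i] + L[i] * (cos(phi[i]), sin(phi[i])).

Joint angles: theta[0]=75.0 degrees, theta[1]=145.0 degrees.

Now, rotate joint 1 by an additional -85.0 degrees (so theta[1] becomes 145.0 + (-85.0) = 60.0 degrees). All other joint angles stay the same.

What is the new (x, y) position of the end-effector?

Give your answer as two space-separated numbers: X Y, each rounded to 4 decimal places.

Answer: -4.2440 7.9182

Derivation:
joint[0] = (0.0000, 0.0000)  (base)
link 0: phi[0] = 75 = 75 deg
  cos(75 deg) = 0.2588, sin(75 deg) = 0.9659
  joint[1] = (0.0000, 0.0000) + 3 * (0.2588, 0.9659) = (0.0000 + 0.7765, 0.0000 + 2.8978) = (0.7765, 2.8978)
link 1: phi[1] = 75 + 60 = 135 deg
  cos(135 deg) = -0.7071, sin(135 deg) = 0.7071
  joint[2] = (0.7765, 2.8978) + 7.1 * (-0.7071, 0.7071) = (0.7765 + -5.0205, 2.8978 + 5.0205) = (-4.2440, 7.9182)
End effector: (-4.2440, 7.9182)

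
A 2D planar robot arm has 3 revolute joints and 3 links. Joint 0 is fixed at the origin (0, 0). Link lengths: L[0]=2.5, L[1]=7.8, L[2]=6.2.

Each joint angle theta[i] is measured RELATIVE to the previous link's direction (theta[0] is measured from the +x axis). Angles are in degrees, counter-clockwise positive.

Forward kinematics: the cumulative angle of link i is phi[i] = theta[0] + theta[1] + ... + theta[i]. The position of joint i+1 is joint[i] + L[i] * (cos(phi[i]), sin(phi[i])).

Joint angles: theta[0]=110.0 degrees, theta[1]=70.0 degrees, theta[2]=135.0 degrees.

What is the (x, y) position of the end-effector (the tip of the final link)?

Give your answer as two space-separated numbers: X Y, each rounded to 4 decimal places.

Answer: -4.2710 -2.0348

Derivation:
joint[0] = (0.0000, 0.0000)  (base)
link 0: phi[0] = 110 = 110 deg
  cos(110 deg) = -0.3420, sin(110 deg) = 0.9397
  joint[1] = (0.0000, 0.0000) + 2.5 * (-0.3420, 0.9397) = (0.0000 + -0.8551, 0.0000 + 2.3492) = (-0.8551, 2.3492)
link 1: phi[1] = 110 + 70 = 180 deg
  cos(180 deg) = -1.0000, sin(180 deg) = 0.0000
  joint[2] = (-0.8551, 2.3492) + 7.8 * (-1.0000, 0.0000) = (-0.8551 + -7.8000, 2.3492 + 0.0000) = (-8.6551, 2.3492)
link 2: phi[2] = 110 + 70 + 135 = 315 deg
  cos(315 deg) = 0.7071, sin(315 deg) = -0.7071
  joint[3] = (-8.6551, 2.3492) + 6.2 * (0.7071, -0.7071) = (-8.6551 + 4.3841, 2.3492 + -4.3841) = (-4.2710, -2.0348)
End effector: (-4.2710, -2.0348)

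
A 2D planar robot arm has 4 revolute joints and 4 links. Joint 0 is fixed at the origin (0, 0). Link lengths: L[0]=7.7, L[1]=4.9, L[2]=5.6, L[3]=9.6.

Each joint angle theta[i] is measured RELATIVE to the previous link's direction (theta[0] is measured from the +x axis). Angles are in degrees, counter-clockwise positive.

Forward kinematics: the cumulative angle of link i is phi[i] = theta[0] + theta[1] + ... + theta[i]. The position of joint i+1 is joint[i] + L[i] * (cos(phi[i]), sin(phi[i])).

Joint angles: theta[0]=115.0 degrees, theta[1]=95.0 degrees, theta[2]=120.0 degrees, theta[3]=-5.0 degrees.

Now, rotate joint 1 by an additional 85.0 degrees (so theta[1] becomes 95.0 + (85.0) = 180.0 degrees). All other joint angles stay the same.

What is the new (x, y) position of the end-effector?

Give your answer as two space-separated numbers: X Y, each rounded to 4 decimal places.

Answer: 8.1995 14.4789

Derivation:
joint[0] = (0.0000, 0.0000)  (base)
link 0: phi[0] = 115 = 115 deg
  cos(115 deg) = -0.4226, sin(115 deg) = 0.9063
  joint[1] = (0.0000, 0.0000) + 7.7 * (-0.4226, 0.9063) = (0.0000 + -3.2542, 0.0000 + 6.9786) = (-3.2542, 6.9786)
link 1: phi[1] = 115 + 180 = 295 deg
  cos(295 deg) = 0.4226, sin(295 deg) = -0.9063
  joint[2] = (-3.2542, 6.9786) + 4.9 * (0.4226, -0.9063) = (-3.2542 + 2.0708, 6.9786 + -4.4409) = (-1.1833, 2.5377)
link 2: phi[2] = 115 + 180 + 120 = 415 deg
  cos(415 deg) = 0.5736, sin(415 deg) = 0.8192
  joint[3] = (-1.1833, 2.5377) + 5.6 * (0.5736, 0.8192) = (-1.1833 + 3.2120, 2.5377 + 4.5873) = (2.0287, 7.1249)
link 3: phi[3] = 115 + 180 + 120 + -5 = 410 deg
  cos(410 deg) = 0.6428, sin(410 deg) = 0.7660
  joint[4] = (2.0287, 7.1249) + 9.6 * (0.6428, 0.7660) = (2.0287 + 6.1708, 7.1249 + 7.3540) = (8.1995, 14.4789)
End effector: (8.1995, 14.4789)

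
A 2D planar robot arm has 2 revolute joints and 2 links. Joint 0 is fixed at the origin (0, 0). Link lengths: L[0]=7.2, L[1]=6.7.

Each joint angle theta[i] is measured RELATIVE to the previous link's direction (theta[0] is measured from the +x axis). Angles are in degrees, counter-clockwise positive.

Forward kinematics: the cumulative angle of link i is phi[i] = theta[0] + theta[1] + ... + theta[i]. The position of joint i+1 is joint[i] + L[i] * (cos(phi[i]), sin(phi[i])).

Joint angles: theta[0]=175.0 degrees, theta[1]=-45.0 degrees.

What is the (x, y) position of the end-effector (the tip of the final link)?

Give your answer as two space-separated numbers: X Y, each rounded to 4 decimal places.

Answer: -11.4793 5.7600

Derivation:
joint[0] = (0.0000, 0.0000)  (base)
link 0: phi[0] = 175 = 175 deg
  cos(175 deg) = -0.9962, sin(175 deg) = 0.0872
  joint[1] = (0.0000, 0.0000) + 7.2 * (-0.9962, 0.0872) = (0.0000 + -7.1726, 0.0000 + 0.6275) = (-7.1726, 0.6275)
link 1: phi[1] = 175 + -45 = 130 deg
  cos(130 deg) = -0.6428, sin(130 deg) = 0.7660
  joint[2] = (-7.1726, 0.6275) + 6.7 * (-0.6428, 0.7660) = (-7.1726 + -4.3067, 0.6275 + 5.1325) = (-11.4793, 5.7600)
End effector: (-11.4793, 5.7600)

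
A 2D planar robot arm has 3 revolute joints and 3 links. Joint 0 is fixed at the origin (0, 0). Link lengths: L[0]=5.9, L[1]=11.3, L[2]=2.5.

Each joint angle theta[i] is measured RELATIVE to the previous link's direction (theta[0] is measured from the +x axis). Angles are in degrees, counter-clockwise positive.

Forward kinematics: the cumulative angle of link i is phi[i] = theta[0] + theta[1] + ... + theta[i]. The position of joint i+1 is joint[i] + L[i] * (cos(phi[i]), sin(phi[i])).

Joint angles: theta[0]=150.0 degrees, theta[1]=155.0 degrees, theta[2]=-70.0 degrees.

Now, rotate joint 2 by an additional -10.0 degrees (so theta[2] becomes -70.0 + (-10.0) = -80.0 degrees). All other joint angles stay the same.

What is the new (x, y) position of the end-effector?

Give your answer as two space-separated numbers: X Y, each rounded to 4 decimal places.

joint[0] = (0.0000, 0.0000)  (base)
link 0: phi[0] = 150 = 150 deg
  cos(150 deg) = -0.8660, sin(150 deg) = 0.5000
  joint[1] = (0.0000, 0.0000) + 5.9 * (-0.8660, 0.5000) = (0.0000 + -5.1095, 0.0000 + 2.9500) = (-5.1095, 2.9500)
link 1: phi[1] = 150 + 155 = 305 deg
  cos(305 deg) = 0.5736, sin(305 deg) = -0.8192
  joint[2] = (-5.1095, 2.9500) + 11.3 * (0.5736, -0.8192) = (-5.1095 + 6.4814, 2.9500 + -9.2564) = (1.3719, -6.3064)
link 2: phi[2] = 150 + 155 + -80 = 225 deg
  cos(225 deg) = -0.7071, sin(225 deg) = -0.7071
  joint[3] = (1.3719, -6.3064) + 2.5 * (-0.7071, -0.7071) = (1.3719 + -1.7678, -6.3064 + -1.7678) = (-0.3959, -8.0742)
End effector: (-0.3959, -8.0742)

Answer: -0.3959 -8.0742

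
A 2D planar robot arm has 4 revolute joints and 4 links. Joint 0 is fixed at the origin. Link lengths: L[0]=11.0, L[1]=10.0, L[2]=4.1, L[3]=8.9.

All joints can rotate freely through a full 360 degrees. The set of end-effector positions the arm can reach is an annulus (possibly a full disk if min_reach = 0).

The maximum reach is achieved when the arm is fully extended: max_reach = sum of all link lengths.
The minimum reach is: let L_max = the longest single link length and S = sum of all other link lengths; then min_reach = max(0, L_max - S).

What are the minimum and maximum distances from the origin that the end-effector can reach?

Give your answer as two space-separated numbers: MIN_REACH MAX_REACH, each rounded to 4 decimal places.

Answer: 0.0000 34.0000

Derivation:
Link lengths: [11.0, 10.0, 4.1, 8.9]
max_reach = 11 + 10 + 4.1 + 8.9 = 34
L_max = max([11.0, 10.0, 4.1, 8.9]) = 11
S (sum of others) = 34 - 11 = 23
min_reach = max(0, 11 - 23) = max(0, -12) = 0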